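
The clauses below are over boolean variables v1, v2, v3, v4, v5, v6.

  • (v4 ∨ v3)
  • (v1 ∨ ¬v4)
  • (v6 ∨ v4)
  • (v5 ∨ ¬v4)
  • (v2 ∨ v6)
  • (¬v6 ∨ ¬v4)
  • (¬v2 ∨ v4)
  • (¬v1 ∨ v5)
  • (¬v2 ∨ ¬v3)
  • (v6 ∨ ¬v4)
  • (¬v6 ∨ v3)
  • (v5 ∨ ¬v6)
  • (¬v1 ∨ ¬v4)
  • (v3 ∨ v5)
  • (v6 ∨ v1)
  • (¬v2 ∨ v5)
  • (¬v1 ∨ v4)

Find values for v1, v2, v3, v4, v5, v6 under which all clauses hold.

Pure literal: v5 appears only positively; assign v5 = True.
Branch on v1: take v1 = False.
  then v4 is forced to False.
  then v3 is forced to True.
  then v6 is forced to True.
  then v2 is forced to False.
Every clause has at least one true literal under this assignment.
Check each clause:
  1. (v3 ∨ v4) — v3 is true.
  2. (v1 ∨ ¬v4) — ¬v4 is true.
  3. (v4 ∨ v6) — v6 is true.
  4. (v5 ∨ ¬v4) — ¬v4 is true.
  5. (v6 ∨ v2) — v6 is true.
  6. (¬v6 ∨ ¬v4) — ¬v4 is true.
  7. (¬v2 ∨ v4) — ¬v2 is true.
  8. (v5 ∨ ¬v1) — v5 is true.
  9. (¬v2 ∨ ¬v3) — ¬v2 is true.
  10. (¬v4 ∨ v6) — ¬v4 is true.
  11. (¬v6 ∨ v3) — v3 is true.
  12. (v5 ∨ ¬v6) — v5 is true.
  13. (¬v4 ∨ ¬v1) — ¬v4 is true.
  14. (v5 ∨ v3) — v3 is true.
  15. (v1 ∨ v6) — v6 is true.
  16. (¬v2 ∨ v5) — v5 is true.
  17. (¬v1 ∨ v4) — ¬v1 is true.

v1 = 0, v2 = 0, v3 = 1, v4 = 0, v5 = 1, v6 = 1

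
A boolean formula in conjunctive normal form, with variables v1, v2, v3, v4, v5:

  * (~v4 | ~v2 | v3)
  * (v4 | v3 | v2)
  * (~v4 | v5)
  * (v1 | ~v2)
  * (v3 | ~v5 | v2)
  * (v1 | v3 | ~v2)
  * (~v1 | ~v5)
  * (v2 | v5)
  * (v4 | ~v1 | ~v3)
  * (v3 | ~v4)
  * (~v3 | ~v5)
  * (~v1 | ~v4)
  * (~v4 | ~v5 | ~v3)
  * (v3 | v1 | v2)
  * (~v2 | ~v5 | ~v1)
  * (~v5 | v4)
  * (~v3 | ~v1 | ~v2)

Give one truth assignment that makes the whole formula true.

v1=1  v2=1  v3=0  v4=0  v5=0

Try v1 = True.
  then v5 is forced to False.
  then v4 is forced to False.
  then v2 is forced to True.
  then v3 is forced to False.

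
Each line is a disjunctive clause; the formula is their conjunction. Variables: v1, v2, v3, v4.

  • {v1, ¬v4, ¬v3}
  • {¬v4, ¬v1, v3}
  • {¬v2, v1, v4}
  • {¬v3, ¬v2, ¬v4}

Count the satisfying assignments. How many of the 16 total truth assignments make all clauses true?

Case analysis on v4 and v1:
  v4=T, v1=T: remaining (v2,v3) ∈ {(F,T)} — 1.
  v4=T, v1=F: remaining (v2,v3) ∈ {(F,F); (T,F)} — 2.
  v4=F, v1=T: remaining (v2,v3) ∈ {(F,F); (F,T); (T,F); (T,T)} — 4.
  v4=F, v1=F: remaining (v2,v3) ∈ {(F,F); (F,T)} — 2.
Total: 1 + 2 + 4 + 2 = 9.

9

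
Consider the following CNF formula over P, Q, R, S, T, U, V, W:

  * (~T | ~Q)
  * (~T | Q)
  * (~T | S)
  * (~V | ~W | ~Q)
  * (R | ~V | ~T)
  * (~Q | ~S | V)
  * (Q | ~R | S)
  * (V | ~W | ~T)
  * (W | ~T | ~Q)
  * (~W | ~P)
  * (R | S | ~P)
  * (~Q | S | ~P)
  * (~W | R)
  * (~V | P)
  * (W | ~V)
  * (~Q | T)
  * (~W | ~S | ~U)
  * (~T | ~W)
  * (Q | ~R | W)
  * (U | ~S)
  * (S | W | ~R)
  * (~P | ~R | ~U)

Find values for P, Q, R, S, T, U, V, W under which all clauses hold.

P=F, Q=F, R=F, S=F, T=F, U=T, V=F, W=F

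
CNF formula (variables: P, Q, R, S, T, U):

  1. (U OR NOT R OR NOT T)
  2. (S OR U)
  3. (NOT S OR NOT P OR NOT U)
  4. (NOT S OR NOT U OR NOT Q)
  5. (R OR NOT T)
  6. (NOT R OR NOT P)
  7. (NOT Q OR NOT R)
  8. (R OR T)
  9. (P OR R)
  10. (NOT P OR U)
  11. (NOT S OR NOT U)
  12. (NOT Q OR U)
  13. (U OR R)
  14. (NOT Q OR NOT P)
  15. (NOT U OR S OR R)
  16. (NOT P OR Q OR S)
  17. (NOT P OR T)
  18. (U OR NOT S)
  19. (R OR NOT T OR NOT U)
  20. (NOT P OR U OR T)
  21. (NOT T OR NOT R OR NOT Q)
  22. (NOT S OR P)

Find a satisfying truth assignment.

P=False, Q=False, R=True, S=False, T=True, U=True

Check each clause:
  1. (U OR NOT T OR NOT R) — U is true.
  2. (S OR U) — U is true.
  3. (NOT P OR NOT U OR NOT S) — NOT S is true.
  4. (NOT Q OR NOT S OR NOT U) — NOT S is true.
  5. (R OR NOT T) — R is true.
  6. (NOT P OR NOT R) — NOT P is true.
  7. (NOT Q OR NOT R) — NOT Q is true.
  8. (R OR T) — R is true.
  9. (R OR P) — R is true.
  10. (U OR NOT P) — NOT P is true.
  11. (NOT U OR NOT S) — NOT S is true.
  12. (NOT Q OR U) — U is true.
  13. (U OR R) — R is true.
  14. (NOT Q OR NOT P) — NOT Q is true.
  15. (S OR NOT U OR R) — R is true.
  16. (Q OR NOT P OR S) — NOT P is true.
  17. (NOT P OR T) — T is true.
  18. (U OR NOT S) — NOT S is true.
  19. (R OR NOT U OR NOT T) — R is true.
  20. (T OR NOT P OR U) — T is true.
  21. (NOT Q OR NOT R OR NOT T) — NOT Q is true.
  22. (P OR NOT S) — NOT S is true.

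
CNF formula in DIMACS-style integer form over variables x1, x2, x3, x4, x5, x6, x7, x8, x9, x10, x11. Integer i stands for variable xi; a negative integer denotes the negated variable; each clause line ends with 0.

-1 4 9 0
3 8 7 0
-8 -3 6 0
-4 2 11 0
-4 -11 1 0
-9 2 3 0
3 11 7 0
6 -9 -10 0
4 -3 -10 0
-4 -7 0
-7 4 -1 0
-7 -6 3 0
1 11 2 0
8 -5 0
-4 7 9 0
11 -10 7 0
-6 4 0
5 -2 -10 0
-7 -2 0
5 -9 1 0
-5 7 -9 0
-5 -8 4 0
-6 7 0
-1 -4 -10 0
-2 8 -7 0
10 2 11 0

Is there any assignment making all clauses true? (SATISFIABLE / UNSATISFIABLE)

SATISFIABLE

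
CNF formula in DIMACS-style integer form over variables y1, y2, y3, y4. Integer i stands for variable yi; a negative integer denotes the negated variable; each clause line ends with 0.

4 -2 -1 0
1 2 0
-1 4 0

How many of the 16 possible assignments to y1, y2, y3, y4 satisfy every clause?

8

Case analysis on y1 and y2:
  y1=1, y2=1: remaining (y3,y4) ∈ {(0,1); (1,1)} — 2.
  y1=1, y2=0: remaining (y3,y4) ∈ {(0,1); (1,1)} — 2.
  y1=0, y2=1: remaining (y3,y4) ∈ {(0,0); (0,1); (1,0); (1,1)} — 4.
  y1=0, y2=0: a clause becomes empty — 0.
Total: 2 + 2 + 4 + 0 = 8.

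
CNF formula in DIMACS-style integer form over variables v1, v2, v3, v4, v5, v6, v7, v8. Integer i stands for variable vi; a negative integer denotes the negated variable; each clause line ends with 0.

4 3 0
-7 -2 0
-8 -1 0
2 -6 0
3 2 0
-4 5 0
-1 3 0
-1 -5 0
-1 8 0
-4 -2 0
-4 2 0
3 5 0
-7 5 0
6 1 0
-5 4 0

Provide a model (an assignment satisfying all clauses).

v1=F, v2=T, v3=T, v4=F, v5=F, v6=T, v7=F, v8=F

Check each clause:
  1. (v3 OR v4) — v3 is true.
  2. (NOT v2 OR NOT v7) — NOT v7 is true.
  3. (NOT v8 OR NOT v1) — NOT v8 is true.
  4. (v2 OR NOT v6) — v2 is true.
  5. (v2 OR v3) — v2 is true.
  6. (NOT v4 OR v5) — NOT v4 is true.
  7. (NOT v1 OR v3) — v3 is true.
  8. (NOT v5 OR NOT v1) — NOT v5 is true.
  9. (NOT v1 OR v8) — NOT v1 is true.
  10. (NOT v4 OR NOT v2) — NOT v4 is true.
  11. (v2 OR NOT v4) — v2 is true.
  12. (v5 OR v3) — v3 is true.
  13. (v5 OR NOT v7) — NOT v7 is true.
  14. (v6 OR v1) — v6 is true.
  15. (v4 OR NOT v5) — NOT v5 is true.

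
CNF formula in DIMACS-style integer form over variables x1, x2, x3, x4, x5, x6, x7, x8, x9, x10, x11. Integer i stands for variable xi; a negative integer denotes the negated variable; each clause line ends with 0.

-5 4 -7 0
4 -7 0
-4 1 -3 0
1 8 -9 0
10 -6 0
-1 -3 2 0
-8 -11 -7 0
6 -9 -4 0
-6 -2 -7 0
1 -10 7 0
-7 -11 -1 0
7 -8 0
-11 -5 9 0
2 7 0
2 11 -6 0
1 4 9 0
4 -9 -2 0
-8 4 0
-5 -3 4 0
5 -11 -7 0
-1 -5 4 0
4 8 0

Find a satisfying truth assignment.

x1=False, x2=True, x3=False, x4=True, x5=False, x6=False, x7=True, x8=True, x9=False, x10=True, x11=False

Pure literal: x3 appears only negated; assign x3 = False.
Try x1 = False.
For the remaining variables, x2 = True, x4 = True, x5 = False, x6 = False, x7 = True, x8 = True, x9 = False, x10 = True, x11 = False works.
Check each clause:
  1. (x4 ∨ ¬x7 ∨ ¬x5) — ¬x5 is true.
  2. (x4 ∨ ¬x7) — x4 is true.
  3. (¬x3 ∨ ¬x4 ∨ x1) — ¬x3 is true.
  4. (x1 ∨ ¬x9 ∨ x8) — x8 is true.
  5. (¬x6 ∨ x10) — ¬x6 is true.
  6. (¬x1 ∨ ¬x3 ∨ x2) — x2 is true.
  7. (¬x7 ∨ ¬x8 ∨ ¬x11) — ¬x11 is true.
  8. (¬x9 ∨ x6 ∨ ¬x4) — ¬x9 is true.
  9. (¬x7 ∨ ¬x6 ∨ ¬x2) — ¬x6 is true.
  10. (x7 ∨ x1 ∨ ¬x10) — x7 is true.
  11. (¬x11 ∨ ¬x7 ∨ ¬x1) — ¬x11 is true.
  12. (x7 ∨ ¬x8) — x7 is true.
  13. (¬x11 ∨ ¬x5 ∨ x9) — ¬x5 is true.
  14. (x7 ∨ x2) — x2 is true.
  15. (x11 ∨ ¬x6 ∨ x2) — x2 is true.
  16. (x1 ∨ x9 ∨ x4) — x4 is true.
  17. (¬x9 ∨ x4 ∨ ¬x2) — x4 is true.
  18. (¬x8 ∨ x4) — x4 is true.
  19. (¬x5 ∨ x4 ∨ ¬x3) — ¬x5 is true.
  20. (¬x11 ∨ x5 ∨ ¬x7) — ¬x11 is true.
  21. (¬x1 ∨ ¬x5 ∨ x4) — ¬x5 is true.
  22. (x8 ∨ x4) — x8 is true.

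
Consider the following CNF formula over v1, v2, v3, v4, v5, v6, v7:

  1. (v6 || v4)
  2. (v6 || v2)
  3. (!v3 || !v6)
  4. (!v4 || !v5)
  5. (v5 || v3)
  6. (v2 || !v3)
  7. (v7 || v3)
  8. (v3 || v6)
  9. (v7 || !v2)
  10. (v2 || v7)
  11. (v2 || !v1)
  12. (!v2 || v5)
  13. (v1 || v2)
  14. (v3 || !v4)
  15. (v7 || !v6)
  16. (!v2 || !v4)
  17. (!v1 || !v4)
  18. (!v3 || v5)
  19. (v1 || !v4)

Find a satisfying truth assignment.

v1=F, v2=T, v3=F, v4=F, v5=T, v6=T, v7=T

v7 occurs only positively in the remaining clauses — set v7 = True.
Set v1 = False and propagate.
  then v2 is forced to True.
  then v5 is forced to True.
  then v4 is forced to False.
  then v6 is forced to True.
  then v3 is forced to False.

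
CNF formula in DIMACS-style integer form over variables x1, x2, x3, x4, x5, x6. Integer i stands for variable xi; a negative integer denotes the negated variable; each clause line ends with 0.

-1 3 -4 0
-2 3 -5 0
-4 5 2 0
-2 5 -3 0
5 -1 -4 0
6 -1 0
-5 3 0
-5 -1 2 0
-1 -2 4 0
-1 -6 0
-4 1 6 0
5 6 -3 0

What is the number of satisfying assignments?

12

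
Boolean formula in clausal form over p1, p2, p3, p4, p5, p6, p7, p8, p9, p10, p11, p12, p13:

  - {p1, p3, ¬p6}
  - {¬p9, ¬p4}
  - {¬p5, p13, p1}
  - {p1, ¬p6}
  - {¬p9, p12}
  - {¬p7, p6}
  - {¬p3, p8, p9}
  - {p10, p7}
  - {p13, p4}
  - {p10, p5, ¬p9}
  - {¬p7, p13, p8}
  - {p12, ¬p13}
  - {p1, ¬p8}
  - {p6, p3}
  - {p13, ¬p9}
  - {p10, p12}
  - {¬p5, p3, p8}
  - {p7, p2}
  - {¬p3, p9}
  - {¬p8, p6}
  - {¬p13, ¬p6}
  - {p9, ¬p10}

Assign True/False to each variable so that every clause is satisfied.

p1=T, p2=F, p3=F, p4=T, p5=T, p6=T, p7=T, p8=T, p9=F, p10=F, p11=T, p12=T, p13=F

p1 occurs only positively in the remaining clauses — set p1 = True.
Pure literal: p12 appears only positively; assign p12 = True.
Set p2 = False and propagate.
  then p7 is forced to True.
  then p6 is forced to True.
  then p13 is forced to False.
  then p4 is forced to True.
  then p9 is forced to False.
  then p8 is forced to True.
  then p3 is forced to False.
  then p10 is forced to False.
p5, p11 are now unconstrained; take p5 = True, p11 = True.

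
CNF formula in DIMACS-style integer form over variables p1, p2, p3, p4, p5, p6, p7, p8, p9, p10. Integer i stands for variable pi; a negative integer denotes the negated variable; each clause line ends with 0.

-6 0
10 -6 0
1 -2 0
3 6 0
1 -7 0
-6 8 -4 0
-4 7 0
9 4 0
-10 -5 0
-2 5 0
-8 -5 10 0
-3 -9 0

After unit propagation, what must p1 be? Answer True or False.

True

(~p6) stands alone — p6 = False.
In (p6 \/ p3), p6 is now false; p3 must hold, so p3 = True.
(~p9 \/ ~p3): since p3 = True, the clause reduces to (~p9). p9 = False.
(p4 \/ p9): since p9 = False, the clause reduces to (p4). p4 = True.
From (~p4 \/ p7) and p4 = True: p7 = True.
(~p7 \/ p1): since p7 = True, the clause reduces to (p1). p1 = True.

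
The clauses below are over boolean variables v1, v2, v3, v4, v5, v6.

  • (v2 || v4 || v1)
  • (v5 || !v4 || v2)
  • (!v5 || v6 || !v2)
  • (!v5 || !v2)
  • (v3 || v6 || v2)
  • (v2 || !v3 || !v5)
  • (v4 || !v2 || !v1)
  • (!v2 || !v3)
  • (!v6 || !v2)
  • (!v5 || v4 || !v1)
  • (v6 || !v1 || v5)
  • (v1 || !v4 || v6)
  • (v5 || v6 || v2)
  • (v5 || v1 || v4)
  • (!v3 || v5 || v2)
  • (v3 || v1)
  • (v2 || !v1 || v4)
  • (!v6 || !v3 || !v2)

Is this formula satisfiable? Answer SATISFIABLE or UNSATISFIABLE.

SATISFIABLE

Set v1 = True and propagate.
For the remaining variables, v2 = False, v3 = False, v4 = True, v5 = True, v6 = True works.
Every clause has at least one true literal under this assignment.
So v1=T, v2=F, v3=F, v4=T, v5=T, v6=T is a satisfying assignment.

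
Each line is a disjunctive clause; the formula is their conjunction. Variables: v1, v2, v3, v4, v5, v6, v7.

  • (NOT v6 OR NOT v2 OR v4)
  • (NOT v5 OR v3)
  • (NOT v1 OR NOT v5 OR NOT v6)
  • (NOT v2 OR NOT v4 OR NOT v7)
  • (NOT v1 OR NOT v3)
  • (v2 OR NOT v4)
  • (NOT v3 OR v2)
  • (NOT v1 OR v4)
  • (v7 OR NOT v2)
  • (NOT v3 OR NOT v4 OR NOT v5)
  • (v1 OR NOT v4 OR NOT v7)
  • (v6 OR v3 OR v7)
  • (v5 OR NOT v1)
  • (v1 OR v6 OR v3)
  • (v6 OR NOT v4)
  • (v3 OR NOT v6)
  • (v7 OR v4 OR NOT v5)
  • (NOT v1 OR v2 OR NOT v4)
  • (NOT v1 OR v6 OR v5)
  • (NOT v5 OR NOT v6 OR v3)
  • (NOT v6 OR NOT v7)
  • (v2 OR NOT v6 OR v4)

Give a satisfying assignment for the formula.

v1 = False, v2 = True, v3 = True, v4 = False, v5 = False, v6 = False, v7 = True

Set v1 = False and propagate.
For the remaining variables, v2 = True, v3 = True, v4 = False, v5 = False, v6 = False, v7 = True works.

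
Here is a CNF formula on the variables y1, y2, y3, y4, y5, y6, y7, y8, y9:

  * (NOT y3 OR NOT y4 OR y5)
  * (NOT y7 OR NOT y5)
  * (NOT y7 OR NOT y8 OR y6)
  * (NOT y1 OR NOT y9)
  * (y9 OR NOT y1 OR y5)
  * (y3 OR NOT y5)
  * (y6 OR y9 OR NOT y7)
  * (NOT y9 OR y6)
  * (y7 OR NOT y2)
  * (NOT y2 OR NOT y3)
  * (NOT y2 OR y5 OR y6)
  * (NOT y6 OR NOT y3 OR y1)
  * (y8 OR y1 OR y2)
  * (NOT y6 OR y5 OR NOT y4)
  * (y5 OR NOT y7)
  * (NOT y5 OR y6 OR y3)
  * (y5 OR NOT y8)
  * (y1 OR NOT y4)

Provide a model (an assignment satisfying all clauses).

y4 occurs only negated in the remaining clauses — set y4 = False.
Set y1 = True and propagate.
  then y9 is forced to False.
  then y5 is forced to True.
  then y7 is forced to False.
  then y3 is forced to True.
  then y2 is forced to False.
y6, y8 are now unconstrained; take y6 = True, y8 = False.

y1 = T, y2 = F, y3 = T, y4 = F, y5 = T, y6 = T, y7 = F, y8 = F, y9 = F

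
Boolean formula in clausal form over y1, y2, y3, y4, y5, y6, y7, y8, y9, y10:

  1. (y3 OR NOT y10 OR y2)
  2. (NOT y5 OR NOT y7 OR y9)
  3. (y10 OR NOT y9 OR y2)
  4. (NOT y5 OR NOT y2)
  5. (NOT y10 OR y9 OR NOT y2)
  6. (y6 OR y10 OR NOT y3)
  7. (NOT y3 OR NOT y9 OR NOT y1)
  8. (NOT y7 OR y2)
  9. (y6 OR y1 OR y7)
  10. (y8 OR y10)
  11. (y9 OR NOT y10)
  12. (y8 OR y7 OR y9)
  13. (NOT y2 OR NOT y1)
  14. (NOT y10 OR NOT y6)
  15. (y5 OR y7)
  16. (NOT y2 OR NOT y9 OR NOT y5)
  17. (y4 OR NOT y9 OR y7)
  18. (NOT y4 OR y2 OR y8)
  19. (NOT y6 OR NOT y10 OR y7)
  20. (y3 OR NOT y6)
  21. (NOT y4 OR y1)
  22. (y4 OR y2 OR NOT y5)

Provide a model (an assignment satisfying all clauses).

y1 = F, y2 = T, y3 = T, y4 = F, y5 = F, y6 = T, y7 = T, y8 = T, y9 = T, y10 = F

Check each clause:
  1. (y2 OR NOT y10 OR y3) — y2 is true.
  2. (NOT y5 OR y9 OR NOT y7) — y9 is true.
  3. (y2 OR NOT y9 OR y10) — y2 is true.
  4. (NOT y2 OR NOT y5) — NOT y5 is true.
  5. (NOT y10 OR NOT y2 OR y9) — y9 is true.
  6. (y10 OR y6 OR NOT y3) — y6 is true.
  7. (NOT y3 OR NOT y9 OR NOT y1) — NOT y1 is true.
  8. (y2 OR NOT y7) — y2 is true.
  9. (y6 OR y7 OR y1) — y6 is true.
  10. (y8 OR y10) — y8 is true.
  11. (y9 OR NOT y10) — y9 is true.
  12. (y7 OR y9 OR y8) — y8 is true.
  13. (NOT y1 OR NOT y2) — NOT y1 is true.
  14. (NOT y10 OR NOT y6) — NOT y10 is true.
  15. (y5 OR y7) — y7 is true.
  16. (NOT y2 OR NOT y5 OR NOT y9) — NOT y5 is true.
  17. (y7 OR y4 OR NOT y9) — y7 is true.
  18. (NOT y4 OR y8 OR y2) — y8 is true.
  19. (y7 OR NOT y6 OR NOT y10) — NOT y10 is true.
  20. (NOT y6 OR y3) — y3 is true.
  21. (y1 OR NOT y4) — NOT y4 is true.
  22. (y4 OR NOT y5 OR y2) — y2 is true.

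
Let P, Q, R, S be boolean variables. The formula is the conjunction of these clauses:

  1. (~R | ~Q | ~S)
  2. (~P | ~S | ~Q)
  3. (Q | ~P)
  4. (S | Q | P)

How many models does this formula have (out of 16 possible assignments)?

7

Case analysis on Q and P:
  Q=1, P=1: remaining (R,S) ∈ {(0,0); (1,0)} — 2.
  Q=1, P=0: remaining (R,S) ∈ {(0,0); (0,1); (1,0)} — 3.
  Q=0, P=1: a clause becomes empty — 0.
  Q=0, P=0: remaining (R,S) ∈ {(0,1); (1,1)} — 2.
Total: 2 + 3 + 0 + 2 = 7.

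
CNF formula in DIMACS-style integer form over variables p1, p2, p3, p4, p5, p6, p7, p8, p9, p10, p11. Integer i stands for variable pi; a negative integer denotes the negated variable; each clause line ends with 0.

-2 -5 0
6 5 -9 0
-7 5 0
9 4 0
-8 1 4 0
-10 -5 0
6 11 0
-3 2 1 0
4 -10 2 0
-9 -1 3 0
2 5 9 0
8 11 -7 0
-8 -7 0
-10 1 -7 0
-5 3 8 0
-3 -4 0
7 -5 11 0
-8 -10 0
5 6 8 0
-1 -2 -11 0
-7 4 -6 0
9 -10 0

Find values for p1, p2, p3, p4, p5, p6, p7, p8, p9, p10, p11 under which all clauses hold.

p1=True, p2=False, p3=True, p4=False, p5=True, p6=False, p7=True, p8=False, p9=True, p10=False, p11=True

p10 occurs only negated in the remaining clauses — set p10 = False.
Branch on p1: take p1 = True.
For the remaining variables, p2 = False, p3 = True, p4 = False, p5 = True, p6 = False, p7 = True, p8 = False, p9 = True, p11 = True works.
Check each clause:
  1. (!p5 || !p2) — !p2 is true.
  2. (p6 || p5 || !p9) — p5 is true.
  3. (p5 || !p7) — p5 is true.
  4. (p9 || p4) — p9 is true.
  5. (p1 || p4 || !p8) — !p8 is true.
  6. (!p10 || !p5) — !p10 is true.
  7. (p6 || p11) — p11 is true.
  8. (p2 || p1 || !p3) — p1 is true.
  9. (!p10 || p4 || p2) — !p10 is true.
  10. (!p1 || p3 || !p9) — p3 is true.
  11. (p5 || p2 || p9) — p9 is true.
  12. (p8 || p11 || !p7) — p11 is true.
  13. (!p7 || !p8) — !p8 is true.
  14. (!p10 || p1 || !p7) — !p10 is true.
  15. (p3 || !p5 || p8) — p3 is true.
  16. (!p3 || !p4) — !p4 is true.
  17. (!p5 || p7 || p11) — p11 is true.
  18. (!p8 || !p10) — !p8 is true.
  19. (p6 || p8 || p5) — p5 is true.
  20. (!p2 || !p11 || !p1) — !p2 is true.
  21. (p4 || !p6 || !p7) — !p6 is true.
  22. (p9 || !p10) — p9 is true.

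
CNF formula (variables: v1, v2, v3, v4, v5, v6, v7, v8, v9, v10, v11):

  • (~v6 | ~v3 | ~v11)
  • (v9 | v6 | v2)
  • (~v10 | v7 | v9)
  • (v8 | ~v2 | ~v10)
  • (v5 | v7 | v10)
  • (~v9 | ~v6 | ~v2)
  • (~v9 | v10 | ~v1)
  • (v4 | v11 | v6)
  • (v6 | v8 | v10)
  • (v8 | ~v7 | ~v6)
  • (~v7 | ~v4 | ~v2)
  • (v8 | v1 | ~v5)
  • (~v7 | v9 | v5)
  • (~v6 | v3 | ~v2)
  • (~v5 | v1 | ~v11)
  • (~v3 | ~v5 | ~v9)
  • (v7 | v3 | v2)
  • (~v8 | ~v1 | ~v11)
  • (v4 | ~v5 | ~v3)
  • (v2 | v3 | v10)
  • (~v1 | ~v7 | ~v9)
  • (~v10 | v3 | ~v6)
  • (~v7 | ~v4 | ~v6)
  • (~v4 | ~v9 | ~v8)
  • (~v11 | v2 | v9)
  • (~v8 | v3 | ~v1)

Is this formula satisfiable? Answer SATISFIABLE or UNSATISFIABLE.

SATISFIABLE

Branch on v1: take v1 = False.
Branch on v2: take v2 = True.
Branch on v3: take v3 = True.
For the remaining variables, v4 = True, v5 = True, v6 = False, v7 = False, v8 = True, v9 = False, v10 = False, v11 = False works.
So v1=F, v2=T, v3=T, v4=T, v5=T, v6=F, v7=F, v8=T, v9=F, v10=F, v11=F is a satisfying assignment.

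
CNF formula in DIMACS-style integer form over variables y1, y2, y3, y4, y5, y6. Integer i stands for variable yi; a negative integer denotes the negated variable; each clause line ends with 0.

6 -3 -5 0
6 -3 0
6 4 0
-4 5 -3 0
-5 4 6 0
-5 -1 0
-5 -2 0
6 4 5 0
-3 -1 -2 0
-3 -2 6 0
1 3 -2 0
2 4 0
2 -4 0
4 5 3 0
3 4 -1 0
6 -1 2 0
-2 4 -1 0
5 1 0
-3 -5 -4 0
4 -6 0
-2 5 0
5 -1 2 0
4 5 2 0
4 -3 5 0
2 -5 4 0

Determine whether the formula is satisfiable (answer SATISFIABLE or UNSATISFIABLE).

UNSATISFIABLE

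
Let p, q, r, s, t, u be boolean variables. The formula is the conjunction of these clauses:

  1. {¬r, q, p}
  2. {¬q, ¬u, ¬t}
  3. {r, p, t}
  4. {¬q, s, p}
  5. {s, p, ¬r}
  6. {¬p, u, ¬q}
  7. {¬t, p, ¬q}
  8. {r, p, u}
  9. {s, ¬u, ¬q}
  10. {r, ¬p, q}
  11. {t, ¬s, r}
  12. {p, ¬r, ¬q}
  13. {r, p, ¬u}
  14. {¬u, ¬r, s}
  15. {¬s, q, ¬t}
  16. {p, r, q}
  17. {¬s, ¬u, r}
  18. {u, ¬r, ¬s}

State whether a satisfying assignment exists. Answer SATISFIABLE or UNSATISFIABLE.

SATISFIABLE

Set p = True and propagate.
Set q = False and propagate.
  then r is forced to True.
Set s = False and propagate.
  then u is forced to False.
t is now unconstrained; take t = True.
So p=1, q=0, r=1, s=0, t=1, u=0 is a satisfying assignment.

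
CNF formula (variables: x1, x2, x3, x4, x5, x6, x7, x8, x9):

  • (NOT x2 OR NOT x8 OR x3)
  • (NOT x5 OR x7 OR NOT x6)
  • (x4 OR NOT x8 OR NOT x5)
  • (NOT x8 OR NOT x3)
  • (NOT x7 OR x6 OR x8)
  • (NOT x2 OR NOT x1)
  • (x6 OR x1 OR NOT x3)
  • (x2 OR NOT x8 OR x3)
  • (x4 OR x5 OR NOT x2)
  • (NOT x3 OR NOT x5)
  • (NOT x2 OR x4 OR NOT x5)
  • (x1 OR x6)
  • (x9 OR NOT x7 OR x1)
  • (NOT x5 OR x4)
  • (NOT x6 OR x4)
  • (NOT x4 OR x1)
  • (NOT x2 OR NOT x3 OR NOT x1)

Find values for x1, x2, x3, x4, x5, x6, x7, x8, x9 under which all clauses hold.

Branch on x1: take x1 = True.
  then x2 is forced to False.
Try x3 = True.
  then x8 is forced to False.
  then x5 is forced to False.
For the remaining variables, x4 = True, x6 = True, x7 = True, x9 = False works.
Every clause has at least one true literal under this assignment.

x1 = T, x2 = F, x3 = T, x4 = T, x5 = F, x6 = T, x7 = T, x8 = F, x9 = F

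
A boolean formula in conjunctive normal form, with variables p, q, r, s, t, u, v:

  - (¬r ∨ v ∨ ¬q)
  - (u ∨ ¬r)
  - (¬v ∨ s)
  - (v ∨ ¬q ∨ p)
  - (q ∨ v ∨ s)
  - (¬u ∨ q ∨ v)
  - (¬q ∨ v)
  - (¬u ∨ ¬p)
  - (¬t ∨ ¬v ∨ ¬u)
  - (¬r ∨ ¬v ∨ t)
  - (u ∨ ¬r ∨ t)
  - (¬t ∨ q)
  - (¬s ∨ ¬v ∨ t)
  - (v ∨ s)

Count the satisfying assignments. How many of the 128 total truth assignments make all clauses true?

Satisfying assignments:
  p=0 q=0 r=0 s=1 t=0 u=0 v=0
  p=0 q=1 r=0 s=1 t=1 u=0 v=1
  p=1 q=0 r=0 s=1 t=0 u=0 v=0
  p=1 q=1 r=0 s=1 t=1 u=0 v=1
Count: 4.

4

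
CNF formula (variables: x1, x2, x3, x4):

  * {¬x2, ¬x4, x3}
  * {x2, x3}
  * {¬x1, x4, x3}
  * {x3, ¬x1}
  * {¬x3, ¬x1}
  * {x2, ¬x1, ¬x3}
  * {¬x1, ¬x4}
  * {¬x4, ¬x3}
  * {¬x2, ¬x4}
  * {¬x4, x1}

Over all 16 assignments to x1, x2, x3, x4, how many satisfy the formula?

3

Satisfying assignments:
  x1=0 x2=0 x3=1 x4=0
  x1=0 x2=1 x3=0 x4=0
  x1=0 x2=1 x3=1 x4=0
Count: 3.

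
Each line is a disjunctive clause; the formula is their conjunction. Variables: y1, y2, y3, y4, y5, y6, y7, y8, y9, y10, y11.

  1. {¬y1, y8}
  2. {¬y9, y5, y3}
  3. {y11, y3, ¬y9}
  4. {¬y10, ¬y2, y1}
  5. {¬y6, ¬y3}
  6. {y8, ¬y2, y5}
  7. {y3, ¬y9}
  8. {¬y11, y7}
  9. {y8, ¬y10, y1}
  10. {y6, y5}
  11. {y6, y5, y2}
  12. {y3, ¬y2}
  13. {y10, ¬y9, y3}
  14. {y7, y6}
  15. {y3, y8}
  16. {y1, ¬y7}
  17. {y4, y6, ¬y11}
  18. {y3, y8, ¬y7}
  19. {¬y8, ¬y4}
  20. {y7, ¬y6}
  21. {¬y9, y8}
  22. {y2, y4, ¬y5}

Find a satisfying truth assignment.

y1=T, y2=F, y3=F, y4=F, y5=F, y6=T, y7=T, y8=T, y9=F, y10=F, y11=F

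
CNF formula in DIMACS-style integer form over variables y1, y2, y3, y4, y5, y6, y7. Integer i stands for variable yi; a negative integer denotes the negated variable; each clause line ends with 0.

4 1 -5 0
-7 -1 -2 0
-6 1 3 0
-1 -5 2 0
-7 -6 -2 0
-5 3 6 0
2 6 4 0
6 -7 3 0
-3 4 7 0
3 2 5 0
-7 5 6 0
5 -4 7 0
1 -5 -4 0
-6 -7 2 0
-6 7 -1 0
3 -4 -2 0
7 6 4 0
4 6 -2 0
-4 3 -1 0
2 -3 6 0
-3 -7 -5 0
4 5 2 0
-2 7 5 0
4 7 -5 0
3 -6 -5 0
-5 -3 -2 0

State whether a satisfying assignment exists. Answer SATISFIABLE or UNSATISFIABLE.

UNSATISFIABLE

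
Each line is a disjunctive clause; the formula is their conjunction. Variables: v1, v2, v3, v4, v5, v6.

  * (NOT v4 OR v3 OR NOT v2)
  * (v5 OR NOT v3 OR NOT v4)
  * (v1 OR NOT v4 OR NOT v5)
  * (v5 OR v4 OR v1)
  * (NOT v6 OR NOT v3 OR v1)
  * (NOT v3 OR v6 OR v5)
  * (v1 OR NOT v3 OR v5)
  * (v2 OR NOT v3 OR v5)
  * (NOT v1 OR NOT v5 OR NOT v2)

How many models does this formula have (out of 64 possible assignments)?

23

Split on v5, then v3.
  v5=1, v3=1: 6 of the 16 assignments to (v1,v2,v4,v6) work.
  v5=1, v3=0: v6 free; 4 ways for (v1,v2,v4) × 2^1 = 8.
  v5=0, v3=1: remaining (v1,v2,v4,v6) ∈ {(1,1,0,1)} — 1.
  v5=0, v3=0: v6 free; 4 ways for (v1,v2,v4) × 2^1 = 8.
Total: 6 + 8 + 1 + 8 = 23.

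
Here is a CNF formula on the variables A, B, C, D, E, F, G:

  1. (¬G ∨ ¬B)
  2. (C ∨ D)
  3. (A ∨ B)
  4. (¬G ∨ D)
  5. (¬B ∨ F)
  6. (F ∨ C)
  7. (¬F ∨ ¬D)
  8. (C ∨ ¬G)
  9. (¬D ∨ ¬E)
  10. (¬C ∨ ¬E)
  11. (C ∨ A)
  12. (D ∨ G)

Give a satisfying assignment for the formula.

A=T, B=F, C=T, D=T, E=F, F=F, G=F

Check each clause:
  1. (¬G ∨ ¬B) — ¬G is true.
  2. (C ∨ D) — C is true.
  3. (B ∨ A) — A is true.
  4. (D ∨ ¬G) — ¬G is true.
  5. (¬B ∨ F) — ¬B is true.
  6. (F ∨ C) — C is true.
  7. (¬D ∨ ¬F) — ¬F is true.
  8. (C ∨ ¬G) — ¬G is true.
  9. (¬E ∨ ¬D) — ¬E is true.
  10. (¬E ∨ ¬C) — ¬E is true.
  11. (A ∨ C) — A is true.
  12. (G ∨ D) — D is true.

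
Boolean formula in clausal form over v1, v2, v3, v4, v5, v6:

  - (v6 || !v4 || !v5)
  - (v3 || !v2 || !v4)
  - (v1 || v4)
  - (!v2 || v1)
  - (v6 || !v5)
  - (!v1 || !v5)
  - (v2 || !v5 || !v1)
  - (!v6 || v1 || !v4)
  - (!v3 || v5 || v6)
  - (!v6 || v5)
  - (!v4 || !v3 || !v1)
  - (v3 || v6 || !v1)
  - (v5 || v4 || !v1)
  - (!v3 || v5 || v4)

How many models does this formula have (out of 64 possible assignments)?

1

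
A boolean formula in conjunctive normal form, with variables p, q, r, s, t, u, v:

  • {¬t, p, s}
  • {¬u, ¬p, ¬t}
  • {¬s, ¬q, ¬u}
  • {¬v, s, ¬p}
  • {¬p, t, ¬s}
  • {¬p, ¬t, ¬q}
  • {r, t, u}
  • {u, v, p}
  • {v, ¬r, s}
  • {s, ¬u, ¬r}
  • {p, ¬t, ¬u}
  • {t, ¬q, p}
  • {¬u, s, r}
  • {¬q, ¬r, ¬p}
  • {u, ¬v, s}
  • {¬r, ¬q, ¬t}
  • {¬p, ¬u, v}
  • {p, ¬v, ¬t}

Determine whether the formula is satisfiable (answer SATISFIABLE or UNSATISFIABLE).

SATISFIABLE

Pure literal: q appears only negated; assign q = False.
Branch on p: take p = False.
Set r = False and propagate.
Branch on s: take s = True.
For the remaining variables, t = False, u = True, v = False works.
So p=False, q=False, r=False, s=True, t=False, u=True, v=False is a satisfying assignment.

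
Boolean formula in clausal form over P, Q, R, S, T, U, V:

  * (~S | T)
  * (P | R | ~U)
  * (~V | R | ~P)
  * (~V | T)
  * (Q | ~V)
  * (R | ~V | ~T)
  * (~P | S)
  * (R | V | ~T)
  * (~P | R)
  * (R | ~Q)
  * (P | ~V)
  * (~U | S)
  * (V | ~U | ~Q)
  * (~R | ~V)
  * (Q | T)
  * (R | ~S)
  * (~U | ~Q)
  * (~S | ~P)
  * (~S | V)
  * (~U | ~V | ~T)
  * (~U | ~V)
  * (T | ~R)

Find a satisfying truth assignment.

P=F, Q=T, R=T, S=F, T=T, U=F, V=F

Pure literal: U appears only negated; assign U = False.
Branch on P: take P = False.
  then V is forced to False.
  then S is forced to False.
Set Q = True and propagate.
  then R is forced to True.
  then T is forced to True.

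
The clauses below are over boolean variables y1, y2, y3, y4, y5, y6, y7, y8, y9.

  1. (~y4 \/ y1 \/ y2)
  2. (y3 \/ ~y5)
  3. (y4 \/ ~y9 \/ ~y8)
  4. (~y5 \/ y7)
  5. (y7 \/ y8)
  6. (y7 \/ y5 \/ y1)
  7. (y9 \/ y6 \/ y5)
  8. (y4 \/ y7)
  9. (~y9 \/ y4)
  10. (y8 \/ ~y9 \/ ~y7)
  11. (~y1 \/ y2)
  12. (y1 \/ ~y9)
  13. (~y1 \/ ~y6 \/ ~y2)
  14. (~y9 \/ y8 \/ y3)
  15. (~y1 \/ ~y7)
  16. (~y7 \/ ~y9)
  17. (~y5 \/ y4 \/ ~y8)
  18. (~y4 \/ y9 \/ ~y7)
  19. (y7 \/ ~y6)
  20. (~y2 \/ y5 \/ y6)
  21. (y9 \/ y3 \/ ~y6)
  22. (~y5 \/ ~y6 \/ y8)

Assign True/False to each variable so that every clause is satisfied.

y1=0, y2=0, y3=1, y4=0, y5=1, y6=0, y7=1, y8=0, y9=0

Check each clause:
  1. (~y4 \/ y2 \/ y1) — ~y4 is true.
  2. (~y5 \/ y3) — y3 is true.
  3. (~y8 \/ ~y9 \/ y4) — ~y8 is true.
  4. (~y5 \/ y7) — y7 is true.
  5. (y7 \/ y8) — y7 is true.
  6. (y1 \/ y5 \/ y7) — y5 is true.
  7. (y9 \/ y5 \/ y6) — y5 is true.
  8. (y4 \/ y7) — y7 is true.
  9. (~y9 \/ y4) — ~y9 is true.
  10. (y8 \/ ~y9 \/ ~y7) — ~y9 is true.
  11. (~y1 \/ y2) — ~y1 is true.
  12. (y1 \/ ~y9) — ~y9 is true.
  13. (~y1 \/ ~y6 \/ ~y2) — ~y6 is true.
  14. (y3 \/ y8 \/ ~y9) — y3 is true.
  15. (~y1 \/ ~y7) — ~y1 is true.
  16. (~y9 \/ ~y7) — ~y9 is true.
  17. (~y8 \/ y4 \/ ~y5) — ~y8 is true.
  18. (~y7 \/ y9 \/ ~y4) — ~y4 is true.
  19. (~y6 \/ y7) — ~y6 is true.
  20. (y6 \/ ~y2 \/ y5) — y5 is true.
  21. (y3 \/ y9 \/ ~y6) — ~y6 is true.
  22. (~y5 \/ ~y6 \/ y8) — ~y6 is true.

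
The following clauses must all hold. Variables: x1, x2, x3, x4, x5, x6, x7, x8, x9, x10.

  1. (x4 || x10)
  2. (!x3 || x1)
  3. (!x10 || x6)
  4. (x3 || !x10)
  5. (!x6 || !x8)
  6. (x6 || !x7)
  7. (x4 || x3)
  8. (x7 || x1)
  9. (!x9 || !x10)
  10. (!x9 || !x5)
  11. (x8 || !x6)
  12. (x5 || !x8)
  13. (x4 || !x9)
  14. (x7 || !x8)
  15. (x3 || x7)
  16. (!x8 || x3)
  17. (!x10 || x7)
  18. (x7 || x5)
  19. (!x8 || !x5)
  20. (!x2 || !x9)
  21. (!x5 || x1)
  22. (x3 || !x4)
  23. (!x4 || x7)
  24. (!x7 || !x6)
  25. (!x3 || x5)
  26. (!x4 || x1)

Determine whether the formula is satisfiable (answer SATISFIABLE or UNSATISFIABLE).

UNSATISFIABLE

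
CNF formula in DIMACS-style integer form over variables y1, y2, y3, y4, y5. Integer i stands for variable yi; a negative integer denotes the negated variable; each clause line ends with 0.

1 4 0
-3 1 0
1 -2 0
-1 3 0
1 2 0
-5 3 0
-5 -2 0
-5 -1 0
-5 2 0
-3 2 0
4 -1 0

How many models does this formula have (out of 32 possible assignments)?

The models are:
  y1=1 y2=1 y3=1 y4=1 y5=0
Count: 1.

1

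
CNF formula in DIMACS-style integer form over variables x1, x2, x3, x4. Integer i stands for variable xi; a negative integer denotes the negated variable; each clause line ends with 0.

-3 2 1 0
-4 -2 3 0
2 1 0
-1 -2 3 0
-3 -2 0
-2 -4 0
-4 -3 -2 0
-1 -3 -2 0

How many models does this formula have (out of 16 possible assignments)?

The models are:
  x1=F x2=T x3=F x4=F
  x1=T x2=F x3=F x4=F
  x1=T x2=F x3=F x4=T
  x1=T x2=F x3=T x4=F
  x1=T x2=F x3=T x4=T
Count: 5.

5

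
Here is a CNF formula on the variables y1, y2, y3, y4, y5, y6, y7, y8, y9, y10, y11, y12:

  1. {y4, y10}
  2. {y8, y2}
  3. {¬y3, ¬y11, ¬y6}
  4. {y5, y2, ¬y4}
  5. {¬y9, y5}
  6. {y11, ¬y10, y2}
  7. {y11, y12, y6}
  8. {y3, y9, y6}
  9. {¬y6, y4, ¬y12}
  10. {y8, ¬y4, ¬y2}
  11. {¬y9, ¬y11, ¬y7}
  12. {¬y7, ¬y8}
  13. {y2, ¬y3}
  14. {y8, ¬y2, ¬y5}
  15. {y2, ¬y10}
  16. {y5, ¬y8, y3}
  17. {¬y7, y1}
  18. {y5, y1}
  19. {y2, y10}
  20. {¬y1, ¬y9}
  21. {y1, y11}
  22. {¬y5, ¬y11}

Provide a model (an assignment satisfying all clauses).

y1 = T  y2 = T  y3 = T  y4 = F  y5 = F  y6 = F  y7 = F  y8 = T  y9 = F  y10 = T  y11 = T  y12 = T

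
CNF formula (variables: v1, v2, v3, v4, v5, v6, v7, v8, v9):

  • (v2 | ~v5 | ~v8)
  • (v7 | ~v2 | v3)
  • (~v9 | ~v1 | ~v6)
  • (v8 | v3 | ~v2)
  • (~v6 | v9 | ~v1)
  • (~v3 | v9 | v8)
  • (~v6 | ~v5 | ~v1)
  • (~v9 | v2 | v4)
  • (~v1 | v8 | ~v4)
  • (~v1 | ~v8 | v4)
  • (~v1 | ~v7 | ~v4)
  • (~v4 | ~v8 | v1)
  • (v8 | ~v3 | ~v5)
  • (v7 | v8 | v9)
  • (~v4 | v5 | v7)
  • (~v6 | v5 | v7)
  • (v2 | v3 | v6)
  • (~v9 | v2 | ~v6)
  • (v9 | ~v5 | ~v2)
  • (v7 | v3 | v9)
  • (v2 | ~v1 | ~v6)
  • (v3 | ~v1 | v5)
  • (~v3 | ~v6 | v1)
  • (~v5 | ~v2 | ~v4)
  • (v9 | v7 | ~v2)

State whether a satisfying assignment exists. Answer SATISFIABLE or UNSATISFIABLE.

SATISFIABLE

Try v1 = False.
Try v2 = False.
The remaining clauses are satisfied by v3 = False, v4 = False, v5 = False, v6 = True, v7 = True, v8 = False, v9 = False.
Every clause has at least one true literal under this assignment.
So v1=False, v2=False, v3=False, v4=False, v5=False, v6=True, v7=True, v8=False, v9=False is a satisfying assignment.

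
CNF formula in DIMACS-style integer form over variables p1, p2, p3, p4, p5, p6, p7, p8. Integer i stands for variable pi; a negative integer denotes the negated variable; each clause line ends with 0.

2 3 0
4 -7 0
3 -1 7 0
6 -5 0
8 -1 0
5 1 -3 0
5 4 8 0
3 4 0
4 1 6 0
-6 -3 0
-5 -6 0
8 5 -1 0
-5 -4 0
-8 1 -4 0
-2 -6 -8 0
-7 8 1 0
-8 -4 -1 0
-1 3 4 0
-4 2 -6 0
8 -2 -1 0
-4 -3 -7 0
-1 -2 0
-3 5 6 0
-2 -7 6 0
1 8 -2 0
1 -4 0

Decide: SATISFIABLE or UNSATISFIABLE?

UNSATISFIABLE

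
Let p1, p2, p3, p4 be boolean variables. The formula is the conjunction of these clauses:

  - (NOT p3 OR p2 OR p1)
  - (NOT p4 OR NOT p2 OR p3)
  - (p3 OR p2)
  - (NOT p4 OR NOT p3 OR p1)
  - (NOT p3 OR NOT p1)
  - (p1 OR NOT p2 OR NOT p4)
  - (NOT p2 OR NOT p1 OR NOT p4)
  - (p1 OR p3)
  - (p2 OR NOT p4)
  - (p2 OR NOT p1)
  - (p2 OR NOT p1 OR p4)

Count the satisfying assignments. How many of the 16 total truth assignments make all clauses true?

The models are:
  p1=0 p2=1 p3=1 p4=0
  p1=1 p2=1 p3=0 p4=0
Count: 2.

2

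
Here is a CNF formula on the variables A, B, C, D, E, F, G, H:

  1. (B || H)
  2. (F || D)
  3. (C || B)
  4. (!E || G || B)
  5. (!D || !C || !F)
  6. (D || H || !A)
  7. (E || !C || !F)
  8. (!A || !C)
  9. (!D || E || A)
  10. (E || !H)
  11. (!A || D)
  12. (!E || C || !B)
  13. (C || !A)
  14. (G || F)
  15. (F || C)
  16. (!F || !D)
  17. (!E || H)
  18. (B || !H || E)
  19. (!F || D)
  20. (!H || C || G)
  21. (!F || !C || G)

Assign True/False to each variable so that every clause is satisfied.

A=False, B=True, C=True, D=True, E=True, F=False, G=True, H=True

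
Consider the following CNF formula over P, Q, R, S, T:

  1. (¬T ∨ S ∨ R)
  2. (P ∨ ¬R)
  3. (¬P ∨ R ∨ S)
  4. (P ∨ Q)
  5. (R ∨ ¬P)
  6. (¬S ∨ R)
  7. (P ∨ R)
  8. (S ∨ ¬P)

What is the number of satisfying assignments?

4

Satisfying assignments:
  P=1 Q=0 R=1 S=1 T=0
  P=1 Q=0 R=1 S=1 T=1
  P=1 Q=1 R=1 S=1 T=0
  P=1 Q=1 R=1 S=1 T=1
That's 4 in total.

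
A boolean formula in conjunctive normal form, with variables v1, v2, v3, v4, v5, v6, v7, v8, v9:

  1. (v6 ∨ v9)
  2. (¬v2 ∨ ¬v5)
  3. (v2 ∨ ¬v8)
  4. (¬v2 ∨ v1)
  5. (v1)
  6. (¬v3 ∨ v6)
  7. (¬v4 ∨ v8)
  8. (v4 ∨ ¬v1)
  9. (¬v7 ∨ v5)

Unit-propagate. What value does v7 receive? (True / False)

False

Unit clause (v1) sets v1 = True.
(v4 ∨ ¬v1): since v1 = True, the clause reduces to (v4). v4 = True.
(¬v4 ∨ v8) with v4 = True leaves only v8, so v8 = True.
In (¬v8 ∨ v2), ¬v8 is now false; v2 must hold, so v2 = True.
In (¬v5 ∨ ¬v2), ¬v2 is now false; ¬v5 must hold, so v5 = False.
(¬v7 ∨ v5): since v5 = False, the clause reduces to (¬v7). v7 = False.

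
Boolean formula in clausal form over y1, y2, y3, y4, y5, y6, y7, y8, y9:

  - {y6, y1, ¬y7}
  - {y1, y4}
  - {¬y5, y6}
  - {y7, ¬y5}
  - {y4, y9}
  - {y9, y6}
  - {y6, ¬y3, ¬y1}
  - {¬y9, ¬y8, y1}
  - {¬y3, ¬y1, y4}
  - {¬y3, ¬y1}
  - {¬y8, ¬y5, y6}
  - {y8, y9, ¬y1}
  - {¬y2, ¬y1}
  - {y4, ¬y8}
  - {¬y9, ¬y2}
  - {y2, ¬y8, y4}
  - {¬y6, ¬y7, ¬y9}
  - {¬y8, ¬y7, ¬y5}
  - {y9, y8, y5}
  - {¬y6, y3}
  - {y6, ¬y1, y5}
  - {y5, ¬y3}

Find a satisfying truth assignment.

y1=F, y2=F, y3=F, y4=T, y5=F, y6=F, y7=F, y8=F, y9=T

Check each clause:
  1. {¬y7, y6, y1} — ¬y7 is true.
  2. {y4, y1} — y4 is true.
  3. {¬y5, y6} — ¬y5 is true.
  4. {y7, ¬y5} — ¬y5 is true.
  5. {y9, y4} — y9 is true.
  6. {y9, y6} — y9 is true.
  7. {y6, ¬y1, ¬y3} — ¬y3 is true.
  8. {y1, ¬y9, ¬y8} — ¬y8 is true.
  9. {¬y1, y4, ¬y3} — y4 is true.
  10. {¬y3, ¬y1} — ¬y3 is true.
  11. {¬y8, ¬y5, y6} — ¬y8 is true.
  12. {y9, ¬y1, y8} — y9 is true.
  13. {¬y2, ¬y1} — ¬y2 is true.
  14. {y4, ¬y8} — ¬y8 is true.
  15. {¬y9, ¬y2} — ¬y2 is true.
  16. {¬y8, y2, y4} — ¬y8 is true.
  17. {¬y7, ¬y9, ¬y6} — ¬y7 is true.
  18. {¬y5, ¬y8, ¬y7} — ¬y8 is true.
  19. {y8, y5, y9} — y9 is true.
  20. {y3, ¬y6} — ¬y6 is true.
  21. {y6, ¬y1, y5} — ¬y1 is true.
  22. {¬y3, y5} — ¬y3 is true.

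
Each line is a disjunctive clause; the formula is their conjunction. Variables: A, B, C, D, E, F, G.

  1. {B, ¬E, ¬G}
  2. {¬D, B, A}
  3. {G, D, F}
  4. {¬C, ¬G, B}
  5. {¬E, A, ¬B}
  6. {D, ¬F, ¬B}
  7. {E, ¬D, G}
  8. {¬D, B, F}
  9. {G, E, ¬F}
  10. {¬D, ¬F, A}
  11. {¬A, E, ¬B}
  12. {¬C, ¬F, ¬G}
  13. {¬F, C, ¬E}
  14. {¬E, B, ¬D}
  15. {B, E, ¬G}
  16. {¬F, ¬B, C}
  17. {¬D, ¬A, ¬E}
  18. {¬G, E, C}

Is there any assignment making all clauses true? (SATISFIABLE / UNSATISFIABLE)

SATISFIABLE

Branch on A: take A = False.
For the remaining variables, B = False, C = True, D = False, E = True, F = True, G = False works.
Every clause has at least one true literal under this assignment.
So A=F  B=F  C=T  D=F  E=T  F=T  G=F is a satisfying assignment.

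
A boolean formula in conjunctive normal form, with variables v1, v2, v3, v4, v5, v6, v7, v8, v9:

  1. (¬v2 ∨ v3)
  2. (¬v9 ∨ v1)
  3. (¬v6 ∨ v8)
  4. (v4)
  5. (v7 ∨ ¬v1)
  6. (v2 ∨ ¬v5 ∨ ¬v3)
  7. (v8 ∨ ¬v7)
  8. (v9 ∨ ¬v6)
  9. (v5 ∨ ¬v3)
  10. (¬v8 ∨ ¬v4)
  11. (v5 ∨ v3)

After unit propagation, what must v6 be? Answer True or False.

False

Unit clause (v4) sets v4 = True.
From (¬v4 ∨ ¬v8) and v4 = True: v8 = False.
(¬v6 ∨ v8): since v8 = False, the clause reduces to (¬v6). v6 = False.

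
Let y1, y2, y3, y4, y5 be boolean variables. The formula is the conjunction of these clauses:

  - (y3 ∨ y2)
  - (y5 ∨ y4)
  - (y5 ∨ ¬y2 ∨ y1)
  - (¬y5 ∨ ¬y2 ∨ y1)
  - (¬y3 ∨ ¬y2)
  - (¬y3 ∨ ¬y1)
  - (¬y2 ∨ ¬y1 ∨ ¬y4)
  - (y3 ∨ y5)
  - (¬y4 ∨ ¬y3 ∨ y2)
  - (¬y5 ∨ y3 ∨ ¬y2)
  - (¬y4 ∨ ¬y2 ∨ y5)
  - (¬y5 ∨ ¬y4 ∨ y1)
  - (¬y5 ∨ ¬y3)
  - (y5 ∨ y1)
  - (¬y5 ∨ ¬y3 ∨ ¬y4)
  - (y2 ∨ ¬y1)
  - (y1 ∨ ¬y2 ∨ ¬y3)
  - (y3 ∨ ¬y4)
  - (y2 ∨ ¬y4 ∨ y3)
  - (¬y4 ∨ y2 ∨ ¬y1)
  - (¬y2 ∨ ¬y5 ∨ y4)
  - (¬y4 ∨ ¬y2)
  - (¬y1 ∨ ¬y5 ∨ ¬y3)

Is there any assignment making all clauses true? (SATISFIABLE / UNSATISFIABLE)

y2 = True:
  propagation gives y3=False, y5=True; an empty clause results — contradiction.
y2 = False:
  propagation gives y3=True, y1=False, y4=False, y5=True; an empty clause results — contradiction.
Every branch closes, so no satisfying assignment exists.

UNSATISFIABLE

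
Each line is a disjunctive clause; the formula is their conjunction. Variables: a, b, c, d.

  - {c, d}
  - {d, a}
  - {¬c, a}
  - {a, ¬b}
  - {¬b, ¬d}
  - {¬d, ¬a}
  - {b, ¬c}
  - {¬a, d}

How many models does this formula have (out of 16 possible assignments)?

Satisfying assignments:
  a=0 b=0 c=0 d=1
That's 1 in total.

1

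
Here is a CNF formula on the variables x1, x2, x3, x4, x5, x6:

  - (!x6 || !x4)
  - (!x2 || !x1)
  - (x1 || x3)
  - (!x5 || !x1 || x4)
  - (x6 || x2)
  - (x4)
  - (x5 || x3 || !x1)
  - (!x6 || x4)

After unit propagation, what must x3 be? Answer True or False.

True

(x4) stands alone — x4 = True.
(!x4 || !x6) with x4 = True leaves only !x6, so x6 = False.
(x2 || x6) with x6 = False leaves only x2, so x2 = True.
(!x1 || !x2) with x2 = True leaves only !x1, so x1 = False.
From (x3 || x1) and x1 = False: x3 = True.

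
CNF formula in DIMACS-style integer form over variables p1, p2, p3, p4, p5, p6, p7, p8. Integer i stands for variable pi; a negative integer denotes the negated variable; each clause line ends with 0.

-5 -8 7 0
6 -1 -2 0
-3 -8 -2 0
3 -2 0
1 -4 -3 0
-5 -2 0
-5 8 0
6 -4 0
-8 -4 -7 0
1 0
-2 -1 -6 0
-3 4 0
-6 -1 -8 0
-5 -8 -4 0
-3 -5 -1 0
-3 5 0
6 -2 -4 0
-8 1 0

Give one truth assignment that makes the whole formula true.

The clause (p1) is unit: p1 must be True.
Pure literal: p2 appears only negated; assign p2 = False.
Try p3 = False.
The remaining clauses are satisfied by p4 = False, p5 = False, p6 = False, p7 = True, p8 = True.

p1 = True, p2 = False, p3 = False, p4 = False, p5 = False, p6 = False, p7 = True, p8 = True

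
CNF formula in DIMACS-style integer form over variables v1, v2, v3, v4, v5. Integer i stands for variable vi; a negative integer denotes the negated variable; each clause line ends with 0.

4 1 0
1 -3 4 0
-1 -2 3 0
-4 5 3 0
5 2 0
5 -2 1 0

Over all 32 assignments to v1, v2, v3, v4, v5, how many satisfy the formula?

Split on v1, then v2.
  v1=1, v2=1: remaining (v3,v4,v5) ∈ {(1,0,0); (1,0,1); (1,1,0); (1,1,1)} — 4.
  v1=1, v2=0: remaining (v3,v4,v5) ∈ {(0,0,1); (0,1,1); (1,0,1); (1,1,1)} — 4.
  v1=0, v2=1: remaining (v3,v4,v5) ∈ {(0,1,1); (1,1,1)} — 2.
  v1=0, v2=0: remaining (v3,v4,v5) ∈ {(0,1,1); (1,1,1)} — 2.
Total: 4 + 4 + 2 + 2 = 12.

12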